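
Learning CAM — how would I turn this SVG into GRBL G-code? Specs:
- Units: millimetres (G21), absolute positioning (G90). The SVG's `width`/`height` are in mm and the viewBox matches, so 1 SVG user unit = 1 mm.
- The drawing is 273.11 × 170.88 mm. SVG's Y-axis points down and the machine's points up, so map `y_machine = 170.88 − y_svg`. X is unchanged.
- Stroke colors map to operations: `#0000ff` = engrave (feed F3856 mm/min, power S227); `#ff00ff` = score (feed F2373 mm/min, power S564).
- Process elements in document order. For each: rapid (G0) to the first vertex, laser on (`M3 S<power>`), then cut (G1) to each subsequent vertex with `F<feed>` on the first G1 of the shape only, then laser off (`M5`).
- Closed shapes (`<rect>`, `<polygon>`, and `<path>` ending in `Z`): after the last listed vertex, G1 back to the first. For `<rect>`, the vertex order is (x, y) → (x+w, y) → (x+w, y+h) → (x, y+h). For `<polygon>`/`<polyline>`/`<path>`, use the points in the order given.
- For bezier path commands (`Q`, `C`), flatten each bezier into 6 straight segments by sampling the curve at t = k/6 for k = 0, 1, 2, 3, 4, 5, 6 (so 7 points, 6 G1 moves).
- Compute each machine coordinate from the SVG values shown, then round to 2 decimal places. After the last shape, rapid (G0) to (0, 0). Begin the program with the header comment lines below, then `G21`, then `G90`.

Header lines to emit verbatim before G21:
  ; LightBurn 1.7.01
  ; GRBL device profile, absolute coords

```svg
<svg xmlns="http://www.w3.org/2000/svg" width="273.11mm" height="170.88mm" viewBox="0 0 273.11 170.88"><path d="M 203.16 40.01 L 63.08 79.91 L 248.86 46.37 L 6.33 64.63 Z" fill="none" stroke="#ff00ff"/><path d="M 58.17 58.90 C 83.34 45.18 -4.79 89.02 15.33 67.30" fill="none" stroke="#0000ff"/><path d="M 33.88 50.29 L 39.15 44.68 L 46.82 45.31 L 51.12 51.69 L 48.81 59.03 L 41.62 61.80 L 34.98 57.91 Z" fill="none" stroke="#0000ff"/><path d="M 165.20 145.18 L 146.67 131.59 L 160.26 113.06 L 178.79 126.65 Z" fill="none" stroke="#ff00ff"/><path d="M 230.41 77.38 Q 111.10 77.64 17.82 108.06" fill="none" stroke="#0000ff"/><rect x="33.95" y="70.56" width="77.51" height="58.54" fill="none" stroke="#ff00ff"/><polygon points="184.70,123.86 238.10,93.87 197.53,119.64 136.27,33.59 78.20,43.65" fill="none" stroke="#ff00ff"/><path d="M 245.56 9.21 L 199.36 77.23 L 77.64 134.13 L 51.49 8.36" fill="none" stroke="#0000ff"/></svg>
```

; LightBurn 1.7.01
; GRBL device profile, absolute coords
G21
G90
G0 X203.16 Y130.87
M3 S564
G1 X63.08 Y90.97 F2373
G1 X248.86 Y124.51
G1 X6.33 Y106.25
G1 X203.16 Y130.87
M5
G0 X58.17 Y111.98
M3 S227
G1 X62.34 Y114.61 F3856
G1 X53.78 Y111.07
G1 X38.64 Y104.78
G1 X23.09 Y99.15
G1 X13.27 Y97.61
G1 X15.33 Y103.58
M5
G0 X33.88 Y120.59
M3 S227
G1 X39.15 Y126.20 F3856
G1 X46.82 Y125.57
G1 X51.12 Y119.19
G1 X48.81 Y111.85
G1 X41.62 Y109.08
G1 X34.98 Y112.97
G1 X33.88 Y120.59
M5
G0 X165.20 Y25.70
M3 S564
G1 X146.67 Y39.29 F2373
G1 X160.26 Y57.82
G1 X178.79 Y44.23
G1 X165.20 Y25.70
M5
G0 X230.41 Y93.50
M3 S227
G1 X191.36 Y92.58 F3856
G1 X153.76 Y89.98
G1 X117.61 Y85.70
G1 X82.90 Y79.75
G1 X49.64 Y72.12
G1 X17.82 Y62.82
M5
G0 X33.95 Y100.32
M3 S564
G1 X111.46 Y100.32 F2373
G1 X111.46 Y41.78
G1 X33.95 Y41.78
G1 X33.95 Y100.32
M5
G0 X184.70 Y47.02
M3 S564
G1 X238.10 Y77.01 F2373
G1 X197.53 Y51.24
G1 X136.27 Y137.29
G1 X78.20 Y127.23
G1 X184.70 Y47.02
M5
G0 X245.56 Y161.67
M3 S227
G1 X199.36 Y93.65 F3856
G1 X77.64 Y36.75
G1 X51.49 Y162.52
M5
G0 X0.00 Y0.00

viewBox `0 0 273.11 170.88` with mm width/height → 1 unit = 1 mm. Flip: y_m = 170.88 − y_svg.

**Shape 1** — `<path>` closed polygon, stroke `#ff00ff` → score (S564, F2373). Machine vertices: (203.16,130.87) → (63.08,90.97) → (248.86,124.51) → (6.33,106.25) → (203.16,130.87). Closed: final G1 returns to the first vertex.

**Shape 2** — `<path>` cubic bezier, stroke `#0000ff` → engrave (S227, F3856). Control points (SVG): P0=(58.17,58.90), P1=(83.34,45.18), P2=(-4.79,89.02), P3=(15.33,67.30); sampled at t=k/6. Machine vertices: (58.17,111.98) → (62.34,114.61) → (53.78,111.07) → (38.64,104.78) → (23.09,99.15) → (13.27,97.61) → (15.33,103.58). Open path.

**Shape 3** — `<path>` regular polygon, stroke `#0000ff` → engrave (S227, F3856). Machine vertices: (33.88,120.59) → (39.15,126.20) → (46.82,125.57) → (51.12,119.19) → (48.81,111.85) → (41.62,109.08) → (34.98,112.97) → (33.88,120.59). Closed: final G1 returns to the first vertex.

**Shape 4** — `<path>` regular polygon, stroke `#ff00ff` → score (S564, F2373). Machine vertices: (165.20,25.70) → (146.67,39.29) → (160.26,57.82) → (178.79,44.23) → (165.20,25.70). Closed: final G1 returns to the first vertex.

**Shape 5** — `<path>` quadratic bezier, stroke `#0000ff` → engrave (S227, F3856). Control points (SVG): P0=(230.41,77.38), P1=(111.10,77.64), P2=(17.82,108.06); sampled at t=k/6. Machine vertices: (230.41,93.50) → (191.36,92.58) → (153.76,89.98) → (117.61,85.70) → (82.90,79.75) → (49.64,72.12) → (17.82,62.82). Open path.

**Shape 6** — `<rect>` rectangle, stroke `#ff00ff` → score (S564, F2373). Machine vertices: (33.95,100.32) → (111.46,100.32) → (111.46,41.78) → (33.95,41.78) → (33.95,100.32). Closed: final G1 returns to the first vertex.

**Shape 7** — `<polygon>` closed polygon, stroke `#ff00ff` → score (S564, F2373). Machine vertices: (184.70,47.02) → (238.10,77.01) → (197.53,51.24) → (136.27,137.29) → (78.20,127.23) → (184.70,47.02). Closed: final G1 returns to the first vertex.

**Shape 8** — `<path>` open polyline, stroke `#0000ff` → engrave (S227, F3856). Machine vertices: (245.56,161.67) → (199.36,93.65) → (77.64,36.75) → (51.49,162.52). Open path.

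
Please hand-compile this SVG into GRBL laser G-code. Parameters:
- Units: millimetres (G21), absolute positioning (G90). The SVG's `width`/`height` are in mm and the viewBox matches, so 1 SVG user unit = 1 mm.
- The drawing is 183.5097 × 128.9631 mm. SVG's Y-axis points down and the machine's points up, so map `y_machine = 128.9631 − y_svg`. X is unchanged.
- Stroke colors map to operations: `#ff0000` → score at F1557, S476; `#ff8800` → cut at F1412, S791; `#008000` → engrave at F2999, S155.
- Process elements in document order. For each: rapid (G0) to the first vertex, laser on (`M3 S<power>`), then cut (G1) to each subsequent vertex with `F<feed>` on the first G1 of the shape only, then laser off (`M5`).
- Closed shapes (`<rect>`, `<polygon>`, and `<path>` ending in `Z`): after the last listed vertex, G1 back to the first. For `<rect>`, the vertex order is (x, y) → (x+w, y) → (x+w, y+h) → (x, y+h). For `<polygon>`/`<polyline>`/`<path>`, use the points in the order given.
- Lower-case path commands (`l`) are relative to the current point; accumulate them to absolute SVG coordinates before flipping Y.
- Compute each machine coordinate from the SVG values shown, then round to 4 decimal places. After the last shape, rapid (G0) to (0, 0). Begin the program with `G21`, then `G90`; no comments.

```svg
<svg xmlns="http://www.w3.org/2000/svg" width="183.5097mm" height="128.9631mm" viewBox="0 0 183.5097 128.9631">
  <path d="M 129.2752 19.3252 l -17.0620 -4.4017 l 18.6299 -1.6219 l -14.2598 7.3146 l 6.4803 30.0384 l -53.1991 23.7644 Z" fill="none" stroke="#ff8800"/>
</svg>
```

viewBox `0 0 183.5097 128.9631` with mm width/height → 1 unit = 1 mm. Flip: y_m = 128.9631 − y_svg.

**Shape 1** — `<path>` closed polygon, stroke `#ff8800` → cut (S791, F1412). Machine vertices: (129.2752,109.6379) → (112.2132,114.0396) → (130.8431,115.6615) → (116.5833,108.3469) → (123.0636,78.3085) → (69.8645,54.5441) → (129.2752,109.6379). Closed: final G1 returns to the first vertex.

G21
G90
G0 X129.2752 Y109.6379
M3 S791
G1 X112.2132 Y114.0396 F1412
G1 X130.8431 Y115.6615
G1 X116.5833 Y108.3469
G1 X123.0636 Y78.3085
G1 X69.8645 Y54.5441
G1 X129.2752 Y109.6379
M5
G0 X0.0000 Y0.0000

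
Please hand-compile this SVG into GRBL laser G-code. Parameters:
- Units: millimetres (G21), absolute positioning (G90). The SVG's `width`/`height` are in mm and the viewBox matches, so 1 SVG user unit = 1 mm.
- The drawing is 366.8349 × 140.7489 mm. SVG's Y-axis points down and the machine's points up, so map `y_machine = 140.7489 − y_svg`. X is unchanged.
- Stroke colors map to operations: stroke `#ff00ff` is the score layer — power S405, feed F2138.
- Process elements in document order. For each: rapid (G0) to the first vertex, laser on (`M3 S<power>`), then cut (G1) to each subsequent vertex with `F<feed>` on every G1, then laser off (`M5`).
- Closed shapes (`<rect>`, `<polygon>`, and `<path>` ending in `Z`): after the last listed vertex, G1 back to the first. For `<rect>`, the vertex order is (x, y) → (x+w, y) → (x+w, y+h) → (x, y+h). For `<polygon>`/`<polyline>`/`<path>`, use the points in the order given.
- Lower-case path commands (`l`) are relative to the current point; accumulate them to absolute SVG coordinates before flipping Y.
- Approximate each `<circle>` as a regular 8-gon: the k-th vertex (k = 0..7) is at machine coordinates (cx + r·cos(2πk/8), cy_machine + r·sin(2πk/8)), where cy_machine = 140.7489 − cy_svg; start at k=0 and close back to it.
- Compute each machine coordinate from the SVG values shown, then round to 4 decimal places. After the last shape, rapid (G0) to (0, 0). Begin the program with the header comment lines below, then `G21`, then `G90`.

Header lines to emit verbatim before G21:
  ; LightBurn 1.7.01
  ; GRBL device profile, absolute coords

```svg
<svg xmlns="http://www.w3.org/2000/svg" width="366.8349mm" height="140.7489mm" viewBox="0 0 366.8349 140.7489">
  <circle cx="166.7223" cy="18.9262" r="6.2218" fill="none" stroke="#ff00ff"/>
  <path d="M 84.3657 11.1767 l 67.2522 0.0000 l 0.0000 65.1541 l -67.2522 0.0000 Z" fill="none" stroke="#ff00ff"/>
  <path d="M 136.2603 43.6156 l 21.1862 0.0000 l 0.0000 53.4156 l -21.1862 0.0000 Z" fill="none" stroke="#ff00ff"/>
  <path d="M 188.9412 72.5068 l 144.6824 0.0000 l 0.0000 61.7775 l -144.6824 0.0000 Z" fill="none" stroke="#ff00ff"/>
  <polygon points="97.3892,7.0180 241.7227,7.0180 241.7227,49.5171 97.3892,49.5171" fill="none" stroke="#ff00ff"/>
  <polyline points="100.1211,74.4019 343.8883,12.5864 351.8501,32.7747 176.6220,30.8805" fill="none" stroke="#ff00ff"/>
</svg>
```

; LightBurn 1.7.01
; GRBL device profile, absolute coords
G21
G90
G0 X172.9441 Y121.8227
M3 S405
G1 X171.1218 Y126.2222 F2138
G1 X166.7223 Y128.0445 F2138
G1 X162.3228 Y126.2222 F2138
G1 X160.5005 Y121.8227 F2138
G1 X162.3228 Y117.4232 F2138
G1 X166.7223 Y115.6009 F2138
G1 X171.1218 Y117.4232 F2138
G1 X172.9441 Y121.8227 F2138
M5
G0 X84.3657 Y129.5722
M3 S405
G1 X151.6179 Y129.5722 F2138
G1 X151.6179 Y64.4181 F2138
G1 X84.3657 Y64.4181 F2138
G1 X84.3657 Y129.5722 F2138
M5
G0 X136.2603 Y97.1333
M3 S405
G1 X157.4465 Y97.1333 F2138
G1 X157.4465 Y43.7177 F2138
G1 X136.2603 Y43.7177 F2138
G1 X136.2603 Y97.1333 F2138
M5
G0 X188.9412 Y68.2421
M3 S405
G1 X333.6236 Y68.2421 F2138
G1 X333.6236 Y6.4646 F2138
G1 X188.9412 Y6.4646 F2138
G1 X188.9412 Y68.2421 F2138
M5
G0 X97.3892 Y133.7309
M3 S405
G1 X241.7227 Y133.7309 F2138
G1 X241.7227 Y91.2318 F2138
G1 X97.3892 Y91.2318 F2138
G1 X97.3892 Y133.7309 F2138
M5
G0 X100.1211 Y66.3470
M3 S405
G1 X343.8883 Y128.1625 F2138
G1 X351.8501 Y107.9742 F2138
G1 X176.6220 Y109.8684 F2138
M5
G0 X0.0000 Y0.0000

Since the viewBox matches the mm dimensions, user units are millimetres directly. The only transform is the Y-flip y_m = 140.7489 − y_svg.

Shape 1 is a circle drawn with `<circle>`. Its stroke #ff00ff means score at S405, F2138. After flipping Y the toolpath is (172.9441,121.8227) → (171.1218,126.2222) → (166.7223,128.0445) → (162.3228,126.2222) → (160.5005,121.8227) → (162.3228,117.4232) → (166.7223,115.6009) → (171.1218,117.4232) → (172.9441,121.8227), returning to the start.

Shape 2 is a rectangle drawn with `<path>`. Its stroke #ff00ff means score at S405, F2138. After flipping Y the toolpath is (84.3657,129.5722) → (151.6179,129.5722) → (151.6179,64.4181) → (84.3657,64.4181) → (84.3657,129.5722), returning to the start.

Shape 3 is a rectangle drawn with `<path>`. Its stroke #ff00ff means score at S405, F2138. After flipping Y the toolpath is (136.2603,97.1333) → (157.4465,97.1333) → (157.4465,43.7177) → (136.2603,43.7177) → (136.2603,97.1333), returning to the start.

Shape 4 is a rectangle drawn with `<path>`. Its stroke #ff00ff means score at S405, F2138. After flipping Y the toolpath is (188.9412,68.2421) → (333.6236,68.2421) → (333.6236,6.4646) → (188.9412,6.4646) → (188.9412,68.2421), returning to the start.

Shape 5 is a rectangle drawn with `<polygon>`. Its stroke #ff00ff means score at S405, F2138. After flipping Y the toolpath is (97.3892,133.7309) → (241.7227,133.7309) → (241.7227,91.2318) → (97.3892,91.2318) → (97.3892,133.7309), returning to the start.

Shape 6 is a open polyline drawn with `<polyline>`. Its stroke #ff00ff means score at S405, F2138. After flipping Y the toolpath is (100.1211,66.3470) → (343.8883,128.1625) → (351.8501,107.9742) → (176.6220,109.8684).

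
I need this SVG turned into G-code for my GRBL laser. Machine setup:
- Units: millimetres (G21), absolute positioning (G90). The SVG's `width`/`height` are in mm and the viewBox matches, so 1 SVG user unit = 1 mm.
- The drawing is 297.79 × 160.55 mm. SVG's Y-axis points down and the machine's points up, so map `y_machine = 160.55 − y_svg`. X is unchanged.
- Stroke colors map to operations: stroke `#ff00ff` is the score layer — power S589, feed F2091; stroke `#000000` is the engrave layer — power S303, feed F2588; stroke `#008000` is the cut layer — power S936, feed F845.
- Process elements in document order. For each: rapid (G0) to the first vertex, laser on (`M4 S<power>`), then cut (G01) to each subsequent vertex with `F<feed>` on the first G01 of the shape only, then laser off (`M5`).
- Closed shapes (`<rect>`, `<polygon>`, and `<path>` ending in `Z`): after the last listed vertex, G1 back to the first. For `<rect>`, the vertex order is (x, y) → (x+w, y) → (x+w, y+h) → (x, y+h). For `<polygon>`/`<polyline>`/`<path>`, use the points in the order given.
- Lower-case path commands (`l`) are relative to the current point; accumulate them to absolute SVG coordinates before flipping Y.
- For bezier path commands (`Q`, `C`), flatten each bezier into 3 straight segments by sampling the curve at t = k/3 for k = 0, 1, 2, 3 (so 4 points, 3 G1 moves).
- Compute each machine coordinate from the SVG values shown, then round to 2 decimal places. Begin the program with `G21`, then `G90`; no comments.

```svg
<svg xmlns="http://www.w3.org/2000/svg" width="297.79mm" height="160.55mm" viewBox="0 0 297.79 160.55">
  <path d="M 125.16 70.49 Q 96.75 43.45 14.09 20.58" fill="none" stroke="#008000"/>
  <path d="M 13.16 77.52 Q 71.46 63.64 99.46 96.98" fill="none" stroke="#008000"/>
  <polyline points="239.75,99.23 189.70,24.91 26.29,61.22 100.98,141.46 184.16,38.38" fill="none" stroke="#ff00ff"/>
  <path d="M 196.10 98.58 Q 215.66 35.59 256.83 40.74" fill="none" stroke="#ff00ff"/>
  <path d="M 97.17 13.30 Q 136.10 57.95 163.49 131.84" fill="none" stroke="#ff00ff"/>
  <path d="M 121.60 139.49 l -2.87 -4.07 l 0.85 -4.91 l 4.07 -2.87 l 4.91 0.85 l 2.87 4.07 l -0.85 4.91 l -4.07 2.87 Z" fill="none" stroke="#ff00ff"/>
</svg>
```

Since the viewBox matches the mm dimensions, user units are millimetres directly. The only transform is the Y-flip y_m = 160.55 − y_svg.

Shape 1 is a quadratic bezier drawn with `<path>`. Its stroke #008000 means cut at S936, F845. After flipping Y the toolpath is (125.16,90.06) → (100.19,107.62) → (63.17,124.26) → (14.09,139.97).

Shape 2 is a quadratic bezier drawn with `<path>`. Its stroke #008000 means cut at S936, F845. After flipping Y the toolpath is (13.16,83.03) → (48.66,87.04) → (77.43,80.55) → (99.46,63.57).

Shape 3 is a open polyline drawn with `<polyline>`. Its stroke #ff00ff means score at S589, F2091. After flipping Y the toolpath is (239.75,61.32) → (189.70,135.64) → (26.29,99.33) → (100.98,19.09) → (184.16,122.17).

Shape 4 is a quadratic bezier drawn with `<path>`. Its stroke #ff00ff means score at S589, F2091. After flipping Y the toolpath is (196.10,61.97) → (211.54,96.39) → (231.78,115.67) → (256.83,119.81).

Shape 5 is a quadratic bezier drawn with `<path>`. Its stroke #ff00ff means score at S589, F2091. After flipping Y the toolpath is (97.17,147.25) → (121.84,114.23) → (143.95,74.72) → (163.49,28.71).

Shape 6 is a regular polygon drawn with `<path>`. Its stroke #ff00ff means score at S589, F2091. After flipping Y the toolpath is (121.60,21.06) → (118.73,25.13) → (119.58,30.04) → (123.65,32.91) → (128.56,32.06) → (131.43,27.99) → (130.58,23.08) → (126.51,20.21) → (121.60,21.06), returning to the start.

G21
G90
G0 X125.16 Y90.06
M4 S936
G01 X100.19 Y107.62 F845
G01 X63.17 Y124.26
G01 X14.09 Y139.97
M5
G0 X13.16 Y83.03
M4 S936
G01 X48.66 Y87.04 F845
G01 X77.43 Y80.55
G01 X99.46 Y63.57
M5
G0 X239.75 Y61.32
M4 S589
G01 X189.70 Y135.64 F2091
G01 X26.29 Y99.33
G01 X100.98 Y19.09
G01 X184.16 Y122.17
M5
G0 X196.10 Y61.97
M4 S589
G01 X211.54 Y96.39 F2091
G01 X231.78 Y115.67
G01 X256.83 Y119.81
M5
G0 X97.17 Y147.25
M4 S589
G01 X121.84 Y114.23 F2091
G01 X143.95 Y74.72
G01 X163.49 Y28.71
M5
G0 X121.60 Y21.06
M4 S589
G01 X118.73 Y25.13 F2091
G01 X119.58 Y30.04
G01 X123.65 Y32.91
G01 X128.56 Y32.06
G01 X131.43 Y27.99
G01 X130.58 Y23.08
G01 X126.51 Y20.21
G01 X121.60 Y21.06
M5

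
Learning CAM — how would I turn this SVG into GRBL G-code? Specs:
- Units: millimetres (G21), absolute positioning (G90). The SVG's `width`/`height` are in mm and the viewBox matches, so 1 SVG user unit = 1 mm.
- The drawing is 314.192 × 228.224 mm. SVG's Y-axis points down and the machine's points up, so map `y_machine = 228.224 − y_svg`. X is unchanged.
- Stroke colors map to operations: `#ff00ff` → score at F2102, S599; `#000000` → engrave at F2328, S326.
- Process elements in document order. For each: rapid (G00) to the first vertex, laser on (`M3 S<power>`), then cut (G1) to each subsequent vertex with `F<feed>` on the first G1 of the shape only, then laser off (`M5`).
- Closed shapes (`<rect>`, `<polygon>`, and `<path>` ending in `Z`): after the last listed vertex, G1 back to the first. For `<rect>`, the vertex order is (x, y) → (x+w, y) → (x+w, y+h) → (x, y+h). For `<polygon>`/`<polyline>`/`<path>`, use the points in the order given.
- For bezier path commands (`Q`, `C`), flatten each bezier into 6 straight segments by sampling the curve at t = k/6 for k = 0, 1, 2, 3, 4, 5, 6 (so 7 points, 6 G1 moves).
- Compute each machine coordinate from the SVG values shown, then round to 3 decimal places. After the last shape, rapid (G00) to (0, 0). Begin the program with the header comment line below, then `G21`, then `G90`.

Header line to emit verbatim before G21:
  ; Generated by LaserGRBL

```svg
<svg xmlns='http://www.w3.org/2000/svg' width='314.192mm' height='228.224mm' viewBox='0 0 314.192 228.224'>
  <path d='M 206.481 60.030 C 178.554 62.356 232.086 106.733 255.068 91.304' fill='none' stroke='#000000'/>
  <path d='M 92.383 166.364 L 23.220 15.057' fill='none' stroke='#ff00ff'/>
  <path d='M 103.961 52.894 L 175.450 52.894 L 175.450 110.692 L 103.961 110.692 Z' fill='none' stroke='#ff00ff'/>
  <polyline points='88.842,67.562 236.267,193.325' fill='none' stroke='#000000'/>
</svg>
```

; Generated by LaserGRBL
G21
G90
G00 X206.481 Y168.194
M3 S326
G1 X198.787 Y163.998 F2328
G1 X201.559 Y155.623
G1 X211.684 Y145.899
G1 X226.051 Y137.654
G1 X241.550 Y133.718
G1 X255.068 Y136.920
M5
G00 X92.383 Y61.860
M3 S599
G1 X23.220 Y213.167 F2102
M5
G00 X103.961 Y175.330
M3 S599
G1 X175.450 Y175.330 F2102
G1 X175.450 Y117.532
G1 X103.961 Y117.532
G1 X103.961 Y175.330
M5
G00 X88.842 Y160.662
M3 S326
G1 X236.267 Y34.899 F2328
M5
G00 X0.000 Y0.000

1 u = 1 mm; y_m = 228.224 − y.

[1] `<path>` cubic bezier, #000000→engrave S326 F2328: (206.481,168.194) → (198.787,163.998) → (201.559,155.623) → (211.684,145.899) → (226.051,137.654) → (241.550,133.718) → (255.068,136.920)

[2] `<path>` line segment, #ff00ff→score S599 F2102: (92.383,61.860) → (23.220,213.167)

[3] `<path>` rectangle, #ff00ff→score S599 F2102: (103.961,175.330) → (175.450,175.330) → (175.450,117.532) → (103.961,117.532) → (103.961,175.330) (closed)

[4] `<polyline>` line segment, #000000→engrave S326 F2328: (88.842,160.662) → (236.267,34.899)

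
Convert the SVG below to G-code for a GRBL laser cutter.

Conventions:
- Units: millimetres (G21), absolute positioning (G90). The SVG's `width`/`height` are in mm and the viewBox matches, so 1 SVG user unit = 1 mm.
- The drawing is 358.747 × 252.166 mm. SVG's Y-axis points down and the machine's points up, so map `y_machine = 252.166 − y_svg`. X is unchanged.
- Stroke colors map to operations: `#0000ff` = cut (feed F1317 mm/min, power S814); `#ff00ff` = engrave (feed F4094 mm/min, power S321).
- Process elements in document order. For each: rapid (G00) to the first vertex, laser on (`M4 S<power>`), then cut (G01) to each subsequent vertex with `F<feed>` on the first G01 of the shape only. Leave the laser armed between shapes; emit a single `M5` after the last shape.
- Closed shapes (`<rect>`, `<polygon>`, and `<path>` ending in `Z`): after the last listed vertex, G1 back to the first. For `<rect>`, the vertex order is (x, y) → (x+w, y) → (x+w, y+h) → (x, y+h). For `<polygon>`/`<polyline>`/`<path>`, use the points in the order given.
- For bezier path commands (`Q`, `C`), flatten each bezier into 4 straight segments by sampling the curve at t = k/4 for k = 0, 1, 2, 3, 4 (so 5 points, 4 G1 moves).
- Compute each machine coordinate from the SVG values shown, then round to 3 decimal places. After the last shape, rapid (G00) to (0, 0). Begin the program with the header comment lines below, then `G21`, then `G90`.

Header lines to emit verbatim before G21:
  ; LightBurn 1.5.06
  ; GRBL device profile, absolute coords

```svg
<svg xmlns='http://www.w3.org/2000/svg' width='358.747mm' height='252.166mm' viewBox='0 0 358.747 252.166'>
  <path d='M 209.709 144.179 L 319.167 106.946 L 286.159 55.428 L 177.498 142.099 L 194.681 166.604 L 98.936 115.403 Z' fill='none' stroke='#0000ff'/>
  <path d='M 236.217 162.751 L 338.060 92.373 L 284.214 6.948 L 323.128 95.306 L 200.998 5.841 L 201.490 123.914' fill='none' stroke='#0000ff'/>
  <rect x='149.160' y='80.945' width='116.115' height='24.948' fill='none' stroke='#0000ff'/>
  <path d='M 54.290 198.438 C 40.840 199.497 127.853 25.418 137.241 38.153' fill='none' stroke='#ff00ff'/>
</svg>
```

; LightBurn 1.5.06
; GRBL device profile, absolute coords
G21
G90
G00 X209.709 Y107.987
M4 S814
G01 X319.167 Y145.220 F1317
G01 X286.159 Y196.738
G01 X177.498 Y110.067
G01 X194.681 Y85.562
G01 X98.936 Y136.763
G01 X209.709 Y107.987
G00 X236.217 Y89.415
M4 S814
G01 X338.060 Y159.793 F1317
G01 X284.214 Y245.218
G01 X323.128 Y156.860
G01 X200.998 Y246.325
G01 X201.490 Y128.252
G00 X149.160 Y171.221
M4 S814
G01 X265.275 Y171.221 F1317
G01 X265.275 Y146.273
G01 X149.160 Y146.273
G01 X149.160 Y171.221
G00 X54.290 Y53.728
M4 S321
G01 X60.257 Y80.117 F4094
G01 X87.201 Y138.249
G01 X118.428 Y194.192
G01 X137.241 Y214.013
M5
G00 X0.000 Y0.000

1 u = 1 mm; y_m = 252.166 − y.

[1] `<path>` closed polygon, #0000ff→cut S814 F1317: (209.709,107.987) → (319.167,145.220) → (286.159,196.738) → (177.498,110.067) → (194.681,85.562) → (98.936,136.763) → (209.709,107.987) (closed)

[2] `<path>` open polyline, #0000ff→cut S814 F1317: (236.217,89.415) → (338.060,159.793) → (284.214,245.218) → (323.128,156.860) → (200.998,246.325) → (201.490,128.252)

[3] `<rect>` rectangle, #0000ff→cut S814 F1317: (149.160,171.221) → (265.275,171.221) → (265.275,146.273) → (149.160,146.273) → (149.160,171.221) (closed)

[4] `<path>` cubic bezier, #ff00ff→engrave S321 F4094: (54.290,53.728) → (60.257,80.117) → (87.201,138.249) → (118.428,194.192) → (137.241,214.013)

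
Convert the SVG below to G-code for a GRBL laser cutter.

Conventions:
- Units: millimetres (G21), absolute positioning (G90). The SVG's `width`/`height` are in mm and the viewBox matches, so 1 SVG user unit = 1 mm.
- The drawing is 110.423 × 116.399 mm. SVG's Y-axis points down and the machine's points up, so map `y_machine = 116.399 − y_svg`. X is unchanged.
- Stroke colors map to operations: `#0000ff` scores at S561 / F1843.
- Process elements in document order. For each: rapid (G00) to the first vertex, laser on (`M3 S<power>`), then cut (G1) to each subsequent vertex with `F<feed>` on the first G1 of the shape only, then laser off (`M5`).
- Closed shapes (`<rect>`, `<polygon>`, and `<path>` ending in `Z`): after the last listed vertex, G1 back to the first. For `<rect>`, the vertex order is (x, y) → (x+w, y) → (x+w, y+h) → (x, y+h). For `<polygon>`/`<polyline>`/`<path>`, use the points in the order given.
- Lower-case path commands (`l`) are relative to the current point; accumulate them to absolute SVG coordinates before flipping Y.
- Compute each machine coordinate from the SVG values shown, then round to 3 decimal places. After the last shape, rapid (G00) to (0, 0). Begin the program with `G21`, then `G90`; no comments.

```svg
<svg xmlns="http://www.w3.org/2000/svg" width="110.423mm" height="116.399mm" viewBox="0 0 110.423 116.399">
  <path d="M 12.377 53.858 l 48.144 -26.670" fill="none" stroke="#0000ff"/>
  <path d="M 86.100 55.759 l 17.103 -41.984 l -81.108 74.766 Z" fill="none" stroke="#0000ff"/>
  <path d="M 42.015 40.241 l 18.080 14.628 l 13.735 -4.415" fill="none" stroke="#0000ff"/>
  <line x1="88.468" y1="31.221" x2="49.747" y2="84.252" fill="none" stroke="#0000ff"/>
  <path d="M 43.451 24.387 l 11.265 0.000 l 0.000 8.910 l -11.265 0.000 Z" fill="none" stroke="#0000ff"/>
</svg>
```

G21
G90
G00 X12.377 Y62.541
M3 S561
G1 X60.521 Y89.211 F1843
M5
G00 X86.100 Y60.640
M3 S561
G1 X103.203 Y102.624 F1843
G1 X22.095 Y27.858
G1 X86.100 Y60.640
M5
G00 X42.015 Y76.158
M3 S561
G1 X60.095 Y61.530 F1843
G1 X73.830 Y65.945
M5
G00 X88.468 Y85.178
M3 S561
G1 X49.747 Y32.147 F1843
M5
G00 X43.451 Y92.012
M3 S561
G1 X54.716 Y92.012 F1843
G1 X54.716 Y83.102
G1 X43.451 Y83.102
G1 X43.451 Y92.012
M5
G00 X0.000 Y0.000

Since the viewBox matches the mm dimensions, user units are millimetres directly. The only transform is the Y-flip y_m = 116.399 − y_svg.

Shape 1 is a line segment drawn with `<path>`. Its stroke #0000ff means score at S561, F1843. After flipping Y the toolpath is (12.377,62.541) → (60.521,89.211).

Shape 2 is a closed polygon drawn with `<path>`. Its stroke #0000ff means score at S561, F1843. After flipping Y the toolpath is (86.100,60.640) → (103.203,102.624) → (22.095,27.858) → (86.100,60.640), returning to the start.

Shape 3 is a open polyline drawn with `<path>`. Its stroke #0000ff means score at S561, F1843. After flipping Y the toolpath is (42.015,76.158) → (60.095,61.530) → (73.830,65.945).

Shape 4 is a line segment drawn with `<line>`. Its stroke #0000ff means score at S561, F1843. After flipping Y the toolpath is (88.468,85.178) → (49.747,32.147).

Shape 5 is a rectangle drawn with `<path>`. Its stroke #0000ff means score at S561, F1843. After flipping Y the toolpath is (43.451,92.012) → (54.716,92.012) → (54.716,83.102) → (43.451,83.102) → (43.451,92.012), returning to the start.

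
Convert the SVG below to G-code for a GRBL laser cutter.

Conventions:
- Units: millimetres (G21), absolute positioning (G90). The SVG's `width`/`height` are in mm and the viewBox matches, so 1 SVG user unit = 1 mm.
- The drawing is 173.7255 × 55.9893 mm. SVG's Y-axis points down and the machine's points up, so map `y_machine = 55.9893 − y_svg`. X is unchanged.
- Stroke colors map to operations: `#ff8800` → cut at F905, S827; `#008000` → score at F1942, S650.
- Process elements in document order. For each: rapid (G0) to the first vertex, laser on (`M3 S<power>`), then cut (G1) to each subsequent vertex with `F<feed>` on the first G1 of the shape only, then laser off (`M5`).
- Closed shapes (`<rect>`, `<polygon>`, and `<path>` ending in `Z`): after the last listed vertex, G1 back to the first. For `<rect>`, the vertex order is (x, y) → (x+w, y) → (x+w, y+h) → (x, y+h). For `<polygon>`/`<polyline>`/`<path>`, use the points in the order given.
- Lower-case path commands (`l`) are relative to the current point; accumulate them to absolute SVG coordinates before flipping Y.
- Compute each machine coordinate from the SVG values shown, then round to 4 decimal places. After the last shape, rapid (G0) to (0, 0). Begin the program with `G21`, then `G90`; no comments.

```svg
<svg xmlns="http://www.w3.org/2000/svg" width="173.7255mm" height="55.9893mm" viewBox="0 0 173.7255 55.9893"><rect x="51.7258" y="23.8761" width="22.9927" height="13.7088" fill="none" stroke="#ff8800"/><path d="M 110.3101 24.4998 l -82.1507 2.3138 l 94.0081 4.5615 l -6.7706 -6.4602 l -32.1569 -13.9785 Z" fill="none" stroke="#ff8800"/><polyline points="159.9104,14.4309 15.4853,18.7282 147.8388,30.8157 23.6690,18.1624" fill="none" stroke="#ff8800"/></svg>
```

G21
G90
G0 X51.7258 Y32.1132
M3 S827
G1 X74.7185 Y32.1132 F905
G1 X74.7185 Y18.4044
G1 X51.7258 Y18.4044
G1 X51.7258 Y32.1132
M5
G0 X110.3101 Y31.4895
M3 S827
G1 X28.1594 Y29.1757 F905
G1 X122.1675 Y24.6142
G1 X115.3969 Y31.0744
G1 X83.2400 Y45.0529
G1 X110.3101 Y31.4895
M5
G0 X159.9104 Y41.5584
M3 S827
G1 X15.4853 Y37.2611 F905
G1 X147.8388 Y25.1736
G1 X23.6690 Y37.8269
M5
G0 X0.0000 Y0.0000

1 u = 1 mm; y_m = 55.9893 − y.

[1] `<rect>` rectangle, #ff8800→cut S827 F905: (51.7258,32.1132) → (74.7185,32.1132) → (74.7185,18.4044) → (51.7258,18.4044) → (51.7258,32.1132) (closed)

[2] `<path>` closed polygon, #ff8800→cut S827 F905: (110.3101,31.4895) → (28.1594,29.1757) → (122.1675,24.6142) → (115.3969,31.0744) → (83.2400,45.0529) → (110.3101,31.4895) (closed)

[3] `<polyline>` open polyline, #ff8800→cut S827 F905: (159.9104,41.5584) → (15.4853,37.2611) → (147.8388,25.1736) → (23.6690,37.8269)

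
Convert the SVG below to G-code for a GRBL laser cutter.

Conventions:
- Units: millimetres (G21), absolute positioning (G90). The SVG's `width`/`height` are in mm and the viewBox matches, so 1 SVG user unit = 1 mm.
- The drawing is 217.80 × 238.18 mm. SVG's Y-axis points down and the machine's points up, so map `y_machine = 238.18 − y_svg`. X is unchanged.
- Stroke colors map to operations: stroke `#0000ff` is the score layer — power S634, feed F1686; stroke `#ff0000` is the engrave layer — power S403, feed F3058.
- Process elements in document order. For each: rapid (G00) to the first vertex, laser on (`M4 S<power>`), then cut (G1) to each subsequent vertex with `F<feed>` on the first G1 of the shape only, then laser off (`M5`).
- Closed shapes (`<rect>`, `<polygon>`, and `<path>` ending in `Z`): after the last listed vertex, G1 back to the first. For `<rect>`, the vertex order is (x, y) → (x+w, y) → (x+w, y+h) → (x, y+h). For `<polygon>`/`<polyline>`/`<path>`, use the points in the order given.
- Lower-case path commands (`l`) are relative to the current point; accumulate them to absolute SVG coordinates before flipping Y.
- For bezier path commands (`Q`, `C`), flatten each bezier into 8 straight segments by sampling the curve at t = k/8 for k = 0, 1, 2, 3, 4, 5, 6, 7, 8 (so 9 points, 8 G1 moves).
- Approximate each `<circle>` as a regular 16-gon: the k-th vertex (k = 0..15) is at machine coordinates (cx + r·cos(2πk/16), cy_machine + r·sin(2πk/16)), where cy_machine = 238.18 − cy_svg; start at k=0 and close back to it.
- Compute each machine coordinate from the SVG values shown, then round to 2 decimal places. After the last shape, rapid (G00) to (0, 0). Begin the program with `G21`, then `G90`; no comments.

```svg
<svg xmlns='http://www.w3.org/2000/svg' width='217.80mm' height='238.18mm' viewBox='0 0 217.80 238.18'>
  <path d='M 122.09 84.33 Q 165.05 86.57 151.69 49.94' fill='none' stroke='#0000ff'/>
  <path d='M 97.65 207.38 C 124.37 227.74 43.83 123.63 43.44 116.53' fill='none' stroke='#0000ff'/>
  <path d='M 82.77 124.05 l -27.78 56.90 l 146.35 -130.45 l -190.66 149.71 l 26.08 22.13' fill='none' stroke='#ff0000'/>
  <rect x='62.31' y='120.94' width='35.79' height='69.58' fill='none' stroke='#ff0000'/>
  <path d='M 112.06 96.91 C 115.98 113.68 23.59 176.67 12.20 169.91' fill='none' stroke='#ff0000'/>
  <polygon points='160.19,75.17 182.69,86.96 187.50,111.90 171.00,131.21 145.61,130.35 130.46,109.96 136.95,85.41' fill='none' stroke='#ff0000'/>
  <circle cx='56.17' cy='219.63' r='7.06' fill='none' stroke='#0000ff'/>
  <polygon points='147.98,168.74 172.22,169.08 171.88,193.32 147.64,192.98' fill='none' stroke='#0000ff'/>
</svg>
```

G21
G90
G00 X122.09 Y153.85
M4 S634
G1 X131.95 Y153.90 F1686
G1 X140.05 Y155.16
G1 X146.39 Y157.64
G1 X150.97 Y161.33
G1 X153.79 Y166.23
G1 X154.85 Y172.35
G1 X154.15 Y179.69
G1 X151.69 Y188.24
M5
G00 X97.65 Y30.80
M4 S634
G1 X103.01 Y28.57 F1686
G1 X100.51 Y35.41
G1 X92.34 Y48.73
G1 X80.71 Y65.93
G1 X67.81 Y84.42
G1 X55.83 Y101.60
G1 X46.98 Y114.87
G1 X43.44 Y121.65
M5
G00 X82.77 Y114.13
M4 S403
G1 X54.99 Y57.23 F3058
G1 X201.34 Y187.68
G1 X10.68 Y37.97
G1 X36.76 Y15.84
M5
G00 X62.31 Y117.24
M4 S403
G1 X98.10 Y117.24 F3058
G1 X98.10 Y47.66
G1 X62.31 Y47.66
G1 X62.31 Y117.24
M5
G00 X112.06 Y141.27
M4 S403
G1 X109.36 Y133.04 F3058
G1 X99.71 Y121.84
G1 X85.19 Y109.02
G1 X67.87 Y95.95
G1 X49.84 Y83.98
G1 X33.16 Y74.47
G1 X19.92 Y68.78
G1 X12.20 Y68.27
M5
G00 X160.19 Y163.01
M4 S403
G1 X182.69 Y151.22 F3058
G1 X187.50 Y126.28
G1 X171.00 Y106.97
G1 X145.61 Y107.83
G1 X130.46 Y128.22
G1 X136.95 Y152.77
G1 X160.19 Y163.01
M5
G00 X63.23 Y18.55
M4 S634
G1 X62.69 Y21.25 F1686
G1 X61.16 Y23.54
G1 X58.87 Y25.07
G1 X56.17 Y25.61
G1 X53.47 Y25.07
G1 X51.18 Y23.54
G1 X49.65 Y21.25
G1 X49.11 Y18.55
G1 X49.65 Y15.85
G1 X51.18 Y13.56
G1 X53.47 Y12.03
G1 X56.17 Y11.49
G1 X58.87 Y12.03
G1 X61.16 Y13.56
G1 X62.69 Y15.85
G1 X63.23 Y18.55
M5
G00 X147.98 Y69.44
M4 S634
G1 X172.22 Y69.10 F1686
G1 X171.88 Y44.86
G1 X147.64 Y45.20
G1 X147.98 Y69.44
M5
G00 X0.00 Y0.00

1 u = 1 mm; y_m = 238.18 − y.

[1] `<path>` quadratic bezier, #0000ff→score S634 F1686: (122.09,153.85) → (131.95,153.90) → (140.05,155.16) → (146.39,157.64) → (150.97,161.33) → (153.79,166.23) → (154.85,172.35) → (154.15,179.69) → (151.69,188.24)

[2] `<path>` cubic bezier, #0000ff→score S634 F1686: (97.65,30.80) → (103.01,28.57) → (100.51,35.41) → (92.34,48.73) → (80.71,65.93) → (67.81,84.42) → (55.83,101.60) → (46.98,114.87) → (43.44,121.65)

[3] `<path>` open polyline, #ff0000→engrave S403 F3058: (82.77,114.13) → (54.99,57.23) → (201.34,187.68) → (10.68,37.97) → (36.76,15.84)

[4] `<rect>` rectangle, #ff0000→engrave S403 F3058: (62.31,117.24) → (98.10,117.24) → (98.10,47.66) → (62.31,47.66) → (62.31,117.24) (closed)

[5] `<path>` cubic bezier, #ff0000→engrave S403 F3058: (112.06,141.27) → (109.36,133.04) → (99.71,121.84) → (85.19,109.02) → (67.87,95.95) → (49.84,83.98) → (33.16,74.47) → (19.92,68.78) → (12.20,68.27)

[6] `<polygon>` regular polygon, #ff0000→engrave S403 F3058: (160.19,163.01) → (182.69,151.22) → (187.50,126.28) → (171.00,106.97) → (145.61,107.83) → (130.46,128.22) → (136.95,152.77) → (160.19,163.01) (closed)

[7] `<circle>` circle, #0000ff→score S634 F1686: (63.23,18.55) → (62.69,21.25) → (61.16,23.54) → (58.87,25.07) → (56.17,25.61) → (53.47,25.07) → (51.18,23.54) → (49.65,21.25) → (49.11,18.55) → (49.65,15.85) → (51.18,13.56) → (53.47,12.03) → (56.17,11.49) → (58.87,12.03) → (61.16,13.56) → (62.69,15.85) → (63.23,18.55) (closed)

[8] `<polygon>` regular polygon, #0000ff→score S634 F1686: (147.98,69.44) → (172.22,69.10) → (171.88,44.86) → (147.64,45.20) → (147.98,69.44) (closed)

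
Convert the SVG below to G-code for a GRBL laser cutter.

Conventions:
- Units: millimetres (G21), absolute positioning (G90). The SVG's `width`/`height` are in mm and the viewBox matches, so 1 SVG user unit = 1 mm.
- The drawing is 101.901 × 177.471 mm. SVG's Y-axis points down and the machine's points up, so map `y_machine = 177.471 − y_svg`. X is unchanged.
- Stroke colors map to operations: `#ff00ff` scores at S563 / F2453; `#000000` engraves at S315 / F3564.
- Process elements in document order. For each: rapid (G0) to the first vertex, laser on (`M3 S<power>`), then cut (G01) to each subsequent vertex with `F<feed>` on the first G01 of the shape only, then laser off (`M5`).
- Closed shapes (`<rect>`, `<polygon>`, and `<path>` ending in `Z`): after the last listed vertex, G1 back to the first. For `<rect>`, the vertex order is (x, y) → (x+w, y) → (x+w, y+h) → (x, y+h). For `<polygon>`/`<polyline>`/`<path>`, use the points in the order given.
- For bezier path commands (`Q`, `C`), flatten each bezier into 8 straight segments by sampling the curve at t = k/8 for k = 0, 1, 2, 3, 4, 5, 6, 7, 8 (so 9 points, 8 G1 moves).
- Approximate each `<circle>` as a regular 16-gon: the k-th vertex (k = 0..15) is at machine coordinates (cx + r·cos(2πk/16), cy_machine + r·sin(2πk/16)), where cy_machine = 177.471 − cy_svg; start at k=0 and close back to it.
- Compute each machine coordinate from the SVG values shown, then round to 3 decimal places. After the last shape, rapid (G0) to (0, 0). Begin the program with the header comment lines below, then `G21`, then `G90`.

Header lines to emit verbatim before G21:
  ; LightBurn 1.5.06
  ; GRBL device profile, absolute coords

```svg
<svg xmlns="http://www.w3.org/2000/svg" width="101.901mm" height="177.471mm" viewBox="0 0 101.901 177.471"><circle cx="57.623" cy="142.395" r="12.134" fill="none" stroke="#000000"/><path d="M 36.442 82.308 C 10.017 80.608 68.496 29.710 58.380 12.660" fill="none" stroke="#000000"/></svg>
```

; LightBurn 1.5.06
; GRBL device profile, absolute coords
G21
G90
G0 X69.757 Y35.076
M3 S315
G01 X68.833 Y39.719 F3564
G01 X66.203 Y43.656
G01 X62.266 Y46.286
G01 X57.623 Y47.210
G01 X52.980 Y46.286
G01 X49.043 Y43.656
G01 X46.413 Y39.719
G01 X45.489 Y35.076
G01 X46.413 Y30.433
G01 X49.043 Y26.496
G01 X52.980 Y23.866
G01 X57.623 Y22.942
G01 X62.266 Y23.866
G01 X66.203 Y26.496
G01 X68.833 Y30.433
G01 X69.757 Y35.076
M5
G0 X36.442 Y95.163
M3 S315
G01 X30.213 Y97.944 F3564
G01 X30.144 Y104.365
G01 X34.438 Y113.452
G01 X41.295 Y124.231
G01 X48.917 Y135.730
G01 X55.504 Y146.975
G01 X59.258 Y156.993
G01 X58.380 Y164.811
M5
G0 X0.000 Y0.000

1 u = 1 mm; y_m = 177.471 − y.

[1] `<circle>` circle, #000000→engrave S315 F3564: (69.757,35.076) → (68.833,39.719) → (66.203,43.656) → (62.266,46.286) → (57.623,47.210) → (52.980,46.286) → (49.043,43.656) → (46.413,39.719) → (45.489,35.076) → (46.413,30.433) → (49.043,26.496) → (52.980,23.866) → (57.623,22.942) → (62.266,23.866) → (66.203,26.496) → (68.833,30.433) → (69.757,35.076) (closed)

[2] `<path>` cubic bezier, #000000→engrave S315 F3564: (36.442,95.163) → (30.213,97.944) → (30.144,104.365) → (34.438,113.452) → (41.295,124.231) → (48.917,135.730) → (55.504,146.975) → (59.258,156.993) → (58.380,164.811)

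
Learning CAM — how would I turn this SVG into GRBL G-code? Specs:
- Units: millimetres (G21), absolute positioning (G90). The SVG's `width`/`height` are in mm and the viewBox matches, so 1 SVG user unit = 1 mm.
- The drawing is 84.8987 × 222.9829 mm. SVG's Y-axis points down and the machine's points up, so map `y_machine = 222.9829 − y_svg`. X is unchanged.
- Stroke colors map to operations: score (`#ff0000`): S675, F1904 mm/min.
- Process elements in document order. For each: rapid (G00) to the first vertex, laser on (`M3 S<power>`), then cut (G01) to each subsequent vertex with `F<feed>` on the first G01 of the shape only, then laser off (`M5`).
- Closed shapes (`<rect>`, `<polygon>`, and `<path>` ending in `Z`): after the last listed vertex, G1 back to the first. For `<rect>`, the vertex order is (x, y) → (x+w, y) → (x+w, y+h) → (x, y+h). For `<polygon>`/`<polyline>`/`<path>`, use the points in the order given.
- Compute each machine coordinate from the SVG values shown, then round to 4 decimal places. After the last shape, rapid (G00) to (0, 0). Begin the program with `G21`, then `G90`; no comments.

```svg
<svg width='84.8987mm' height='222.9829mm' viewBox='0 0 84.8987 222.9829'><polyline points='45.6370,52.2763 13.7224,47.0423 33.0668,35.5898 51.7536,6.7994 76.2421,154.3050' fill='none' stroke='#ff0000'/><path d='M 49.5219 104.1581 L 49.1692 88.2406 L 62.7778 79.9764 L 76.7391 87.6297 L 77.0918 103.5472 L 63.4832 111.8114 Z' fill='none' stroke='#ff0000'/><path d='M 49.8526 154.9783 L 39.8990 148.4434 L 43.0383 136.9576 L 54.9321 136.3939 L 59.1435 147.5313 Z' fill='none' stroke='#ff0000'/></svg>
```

1 u = 1 mm; y_m = 222.9829 − y.

[1] `<polyline>` open polyline, #ff0000→score S675 F1904: (45.6370,170.7066) → (13.7224,175.9406) → (33.0668,187.3931) → (51.7536,216.1835) → (76.2421,68.6779)

[2] `<path>` regular polygon, #ff0000→score S675 F1904: (49.5219,118.8248) → (49.1692,134.7423) → (62.7778,143.0065) → (76.7391,135.3532) → (77.0918,119.4357) → (63.4832,111.1715) → (49.5219,118.8248) (closed)

[3] `<path>` regular polygon, #ff0000→score S675 F1904: (49.8526,68.0046) → (39.8990,74.5395) → (43.0383,86.0253) → (54.9321,86.5890) → (59.1435,75.4516) → (49.8526,68.0046) (closed)

G21
G90
G00 X45.6370 Y170.7066
M3 S675
G01 X13.7224 Y175.9406 F1904
G01 X33.0668 Y187.3931
G01 X51.7536 Y216.1835
G01 X76.2421 Y68.6779
M5
G00 X49.5219 Y118.8248
M3 S675
G01 X49.1692 Y134.7423 F1904
G01 X62.7778 Y143.0065
G01 X76.7391 Y135.3532
G01 X77.0918 Y119.4357
G01 X63.4832 Y111.1715
G01 X49.5219 Y118.8248
M5
G00 X49.8526 Y68.0046
M3 S675
G01 X39.8990 Y74.5395 F1904
G01 X43.0383 Y86.0253
G01 X54.9321 Y86.5890
G01 X59.1435 Y75.4516
G01 X49.8526 Y68.0046
M5
G00 X0.0000 Y0.0000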